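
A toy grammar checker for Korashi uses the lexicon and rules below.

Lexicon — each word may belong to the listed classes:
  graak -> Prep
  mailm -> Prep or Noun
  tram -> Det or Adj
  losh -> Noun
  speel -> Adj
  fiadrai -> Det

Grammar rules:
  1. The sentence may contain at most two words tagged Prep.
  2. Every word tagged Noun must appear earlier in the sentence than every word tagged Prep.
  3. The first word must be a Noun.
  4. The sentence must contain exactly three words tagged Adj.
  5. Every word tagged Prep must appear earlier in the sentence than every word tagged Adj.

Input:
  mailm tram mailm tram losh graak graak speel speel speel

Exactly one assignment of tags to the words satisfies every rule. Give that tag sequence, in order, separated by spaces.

Candidates per position — 1:mailm {Prep,Noun}; 2:tram {Det,Adj}; 3:mailm {Prep,Noun}; 4:tram {Det,Adj}; 5:losh {Noun}; 6:graak {Prep}; 7:graak {Prep}; 8:speel {Adj}; 9:speel {Adj}; 10:speel {Adj}.
If word 1 were Prep, no tagging could satisfy rule 1; so word 1 is Noun.
If word 2 were Adj, no tagging could satisfy rule 4; so word 2 is Det.
If word 3 were Prep, no tagging could satisfy rule 1; so word 3 is Noun.
If word 4 were Adj, no tagging could satisfy rule 4; so word 4 is Det.
That leaves exactly one tagging: Noun Det Noun Det Noun Prep Prep Adj Adj Adj.
Checking: rule 1 satisfied; rule 2 satisfied; rule 3 satisfied; rule 4 satisfied; rule 5 satisfied.

Noun Det Noun Det Noun Prep Prep Adj Adj Adj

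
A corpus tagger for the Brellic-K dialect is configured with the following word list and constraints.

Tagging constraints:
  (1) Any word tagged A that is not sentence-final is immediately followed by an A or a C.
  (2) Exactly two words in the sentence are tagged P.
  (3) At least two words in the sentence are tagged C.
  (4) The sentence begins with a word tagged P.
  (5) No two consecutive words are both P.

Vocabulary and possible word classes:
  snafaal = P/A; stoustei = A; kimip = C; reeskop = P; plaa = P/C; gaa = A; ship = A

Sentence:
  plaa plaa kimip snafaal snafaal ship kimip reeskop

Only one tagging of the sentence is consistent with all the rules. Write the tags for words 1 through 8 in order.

Candidates per position — 1:plaa {P,C}; 2:plaa {P,C}; 3:kimip {C}; 4:snafaal {P,A}; 5:snafaal {P,A}; 6:ship {A}; 7:kimip {C}; 8:reeskop {P}.
Position 1: C is ruled out by rule 4; that leaves P.
Position 2: P is ruled out by rule 2; that leaves C.
Position 4: P is ruled out by rule 2; that leaves A.
Position 5: P is ruled out by rule 1; that leaves A.
That leaves exactly one tagging: P C C A A A C P.
Verifying each rule — rule 1 ✓; rule 2 ✓; rule 3 ✓; rule 4 ✓; rule 5 ✓.

P C C A A A C P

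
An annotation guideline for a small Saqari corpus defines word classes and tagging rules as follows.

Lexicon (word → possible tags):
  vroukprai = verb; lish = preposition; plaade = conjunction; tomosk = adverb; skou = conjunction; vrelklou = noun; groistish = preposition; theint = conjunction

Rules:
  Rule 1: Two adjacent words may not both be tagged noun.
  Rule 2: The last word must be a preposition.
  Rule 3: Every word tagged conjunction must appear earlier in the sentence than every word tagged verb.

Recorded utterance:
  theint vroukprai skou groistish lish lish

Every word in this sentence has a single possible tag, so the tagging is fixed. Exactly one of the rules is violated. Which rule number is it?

3

Fixed tagging: conjunction verb conjunction preposition preposition preposition.
Checking each rule: R1 ✓, R2 ✓, R3 ✗.
Only rule 3 fails.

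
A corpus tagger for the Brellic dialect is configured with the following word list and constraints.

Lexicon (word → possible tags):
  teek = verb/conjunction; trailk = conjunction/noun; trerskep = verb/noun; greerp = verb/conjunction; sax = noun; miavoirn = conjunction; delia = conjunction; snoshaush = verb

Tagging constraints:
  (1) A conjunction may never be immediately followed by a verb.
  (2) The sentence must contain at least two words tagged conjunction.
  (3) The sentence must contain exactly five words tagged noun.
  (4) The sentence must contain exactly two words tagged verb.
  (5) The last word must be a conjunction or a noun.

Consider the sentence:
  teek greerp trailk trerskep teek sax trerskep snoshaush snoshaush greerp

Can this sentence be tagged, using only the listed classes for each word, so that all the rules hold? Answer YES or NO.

Candidates per position — 1:teek {verb,conjunction}; 2:greerp {verb,conjunction}; 3:trailk {conjunction,noun}; 4:trerskep {verb,noun}; 5:teek {verb,conjunction}; 6:sax {noun}; 7:trerskep {verb,noun}; 8:snoshaush {verb}; 9:snoshaush {verb}; 10:greerp {verb,conjunction}.
Rule 3 cannot be satisfied by any choice of tags from the lexicon.
So there is no consistent tagging.

NO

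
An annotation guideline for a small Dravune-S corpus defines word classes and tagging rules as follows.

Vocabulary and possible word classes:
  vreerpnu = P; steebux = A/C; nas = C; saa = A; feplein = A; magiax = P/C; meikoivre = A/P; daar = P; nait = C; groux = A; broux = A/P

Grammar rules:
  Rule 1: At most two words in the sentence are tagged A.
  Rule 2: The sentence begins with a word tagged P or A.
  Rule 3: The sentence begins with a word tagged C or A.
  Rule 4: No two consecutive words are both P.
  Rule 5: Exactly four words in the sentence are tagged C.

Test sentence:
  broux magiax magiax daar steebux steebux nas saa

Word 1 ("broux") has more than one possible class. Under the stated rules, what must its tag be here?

A

Candidates per position — 1:broux {A,P}; 2:magiax {P,C}; 3:magiax {P,C}; 4:daar {P}; 5:steebux {A,C}; 6:steebux {A,C}; 7:nas {C}; 8:saa {A}.
If word 1 were P, no tagging could satisfy rule 3; so word 1 is A.
If word 3 were P, no tagging could satisfy rule 4; so word 3 is C.
If word 5 were A, no tagging could satisfy rule 1; so word 5 is C.
If word 6 were A, no tagging could satisfy rule 1; so word 6 is C.
If word 2 were C, no tagging could satisfy rule 5; so word 2 is P.
The unique satisfying tagging is: A P C P C C C A.
Check: rule 1 ok; rule 2 ok; rule 3 ok; rule 4 ok; rule 5 ok.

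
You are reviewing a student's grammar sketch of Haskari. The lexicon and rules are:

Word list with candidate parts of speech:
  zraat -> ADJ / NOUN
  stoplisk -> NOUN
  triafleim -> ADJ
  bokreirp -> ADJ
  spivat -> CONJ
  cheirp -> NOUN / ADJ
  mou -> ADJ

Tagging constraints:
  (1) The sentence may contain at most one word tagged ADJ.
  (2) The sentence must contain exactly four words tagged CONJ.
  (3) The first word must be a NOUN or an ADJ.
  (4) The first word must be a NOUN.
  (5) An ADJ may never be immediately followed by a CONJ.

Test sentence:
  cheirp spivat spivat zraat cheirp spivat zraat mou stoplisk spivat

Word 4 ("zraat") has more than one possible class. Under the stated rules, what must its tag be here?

NOUN

Candidates per position — 1:cheirp {NOUN,ADJ}; 2:spivat {CONJ}; 3:spivat {CONJ}; 4:zraat {ADJ,NOUN}; 5:cheirp {NOUN,ADJ}; 6:spivat {CONJ}; 7:zraat {ADJ,NOUN}; 8:mou {ADJ}; 9:stoplisk {NOUN}; 10:spivat {CONJ}.
Position 1: ADJ is ruled out by rule 1; that leaves NOUN.
Position 4: ADJ is ruled out by rule 1; that leaves NOUN.
Position 5: ADJ is ruled out by rule 1; that leaves NOUN.
Position 7: ADJ is ruled out by rule 1; that leaves NOUN.
That leaves exactly one tagging: NOUN CONJ CONJ NOUN NOUN CONJ NOUN ADJ NOUN CONJ.
Checking: rule 1 holds; rule 2 holds; rule 3 holds; rule 4 holds; rule 5 holds.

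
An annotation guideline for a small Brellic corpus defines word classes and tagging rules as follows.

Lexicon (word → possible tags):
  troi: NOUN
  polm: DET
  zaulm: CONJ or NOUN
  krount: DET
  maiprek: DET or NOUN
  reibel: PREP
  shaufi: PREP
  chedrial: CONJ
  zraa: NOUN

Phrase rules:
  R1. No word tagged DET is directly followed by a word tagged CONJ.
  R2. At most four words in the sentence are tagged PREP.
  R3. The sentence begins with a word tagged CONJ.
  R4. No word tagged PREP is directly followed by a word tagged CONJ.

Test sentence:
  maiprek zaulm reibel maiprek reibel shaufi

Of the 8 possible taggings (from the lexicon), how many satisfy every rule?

Candidates per position — 1:maiprek {DET,NOUN}; 2:zaulm {CONJ,NOUN}; 3:reibel {PREP}; 4:maiprek {DET,NOUN}; 5:reibel {PREP}; 6:shaufi {PREP}.
There are 8 candidate sequences in total.
Rule 3 cannot be satisfied by any choice of tags from the lexicon.
So there is no consistent tagging.
Count = 0.

0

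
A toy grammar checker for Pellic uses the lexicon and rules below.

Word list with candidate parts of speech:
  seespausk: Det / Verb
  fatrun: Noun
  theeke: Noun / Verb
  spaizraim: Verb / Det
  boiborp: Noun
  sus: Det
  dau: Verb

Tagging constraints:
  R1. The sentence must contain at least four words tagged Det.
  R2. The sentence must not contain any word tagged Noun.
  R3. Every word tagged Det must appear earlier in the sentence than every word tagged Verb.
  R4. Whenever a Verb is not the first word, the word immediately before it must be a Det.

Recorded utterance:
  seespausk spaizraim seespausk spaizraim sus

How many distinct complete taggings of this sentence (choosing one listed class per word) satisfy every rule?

1

Candidates per position — 1:seespausk {Det,Verb}; 2:spaizraim {Verb,Det}; 3:seespausk {Det,Verb}; 4:spaizraim {Verb,Det}; 5:sus {Det}.
There are 16 candidate sequences in total.
The sequences that satisfy every rule: Det Det Det Det Det.
Count = 1.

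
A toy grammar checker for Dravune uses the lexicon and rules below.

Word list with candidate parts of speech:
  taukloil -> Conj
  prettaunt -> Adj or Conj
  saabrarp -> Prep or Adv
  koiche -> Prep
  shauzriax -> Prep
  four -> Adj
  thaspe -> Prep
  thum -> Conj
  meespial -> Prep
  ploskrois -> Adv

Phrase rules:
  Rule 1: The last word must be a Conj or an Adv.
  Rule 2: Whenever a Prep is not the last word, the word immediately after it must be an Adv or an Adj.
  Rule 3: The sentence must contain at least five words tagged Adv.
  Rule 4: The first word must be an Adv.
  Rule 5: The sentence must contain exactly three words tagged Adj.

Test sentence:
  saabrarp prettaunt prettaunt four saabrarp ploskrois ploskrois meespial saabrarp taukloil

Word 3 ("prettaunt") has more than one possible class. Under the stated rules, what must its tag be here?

Adj

Candidates per position — 1:saabrarp {Prep,Adv}; 2:prettaunt {Adj,Conj}; 3:prettaunt {Adj,Conj}; 4:four {Adj}; 5:saabrarp {Prep,Adv}; 6:ploskrois {Adv}; 7:ploskrois {Adv}; 8:meespial {Prep}; 9:saabrarp {Prep,Adv}; 10:taukloil {Conj}.
If word 1 were Prep, no tagging could satisfy rule 3; so word 1 is Adv.
If word 2 were Conj, no tagging could satisfy rule 5; so word 2 is Adj.
If word 3 were Conj, no tagging could satisfy rule 5; so word 3 is Adj.
If word 5 were Prep, no tagging could satisfy rule 3; so word 5 is Adv.
If word 9 were Prep, no tagging could satisfy rule 2; so word 9 is Adv.
The unique satisfying tagging is: Adv Adj Adj Adj Adv Adv Adv Prep Adv Conj.
Check: rule 1 ok; rule 2 ok; rule 3 ok; rule 4 ok; rule 5 ok.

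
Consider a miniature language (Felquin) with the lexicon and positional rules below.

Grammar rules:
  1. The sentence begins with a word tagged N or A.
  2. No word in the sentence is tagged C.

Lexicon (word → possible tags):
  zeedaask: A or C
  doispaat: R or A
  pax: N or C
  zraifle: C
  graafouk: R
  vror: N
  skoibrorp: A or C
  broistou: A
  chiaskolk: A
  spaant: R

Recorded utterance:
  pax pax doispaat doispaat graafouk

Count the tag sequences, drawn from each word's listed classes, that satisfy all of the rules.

Candidates per position — 1:pax {N,C}; 2:pax {N,C}; 3:doispaat {R,A}; 4:doispaat {R,A}; 5:graafouk {R}.
There are 16 candidate sequences in total.
The sequences that satisfy every rule: N N R R R; N N R A R; N N A R R; N N A A R.
Count = 4.

4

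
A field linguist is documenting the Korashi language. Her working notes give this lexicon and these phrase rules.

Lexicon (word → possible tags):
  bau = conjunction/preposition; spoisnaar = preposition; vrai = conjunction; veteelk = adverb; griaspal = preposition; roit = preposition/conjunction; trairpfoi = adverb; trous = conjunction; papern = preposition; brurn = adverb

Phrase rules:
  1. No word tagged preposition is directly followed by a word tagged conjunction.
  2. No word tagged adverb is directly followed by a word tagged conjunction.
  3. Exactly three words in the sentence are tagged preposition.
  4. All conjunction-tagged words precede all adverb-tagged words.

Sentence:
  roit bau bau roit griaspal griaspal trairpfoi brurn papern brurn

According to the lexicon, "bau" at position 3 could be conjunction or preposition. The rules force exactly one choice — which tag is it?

Candidates per position — 1:roit {preposition,conjunction}; 2:bau {conjunction,preposition}; 3:bau {conjunction,preposition}; 4:roit {preposition,conjunction}; 5:griaspal {preposition}; 6:griaspal {preposition}; 7:trairpfoi {adverb}; 8:brurn {adverb}; 9:papern {preposition}; 10:brurn {adverb}.
If word 1 were preposition, no tagging could satisfy rule 3; so word 1 is conjunction.
If word 2 were preposition, no tagging could satisfy rule 3; so word 2 is conjunction.
If word 3 were preposition, no tagging could satisfy rule 3; so word 3 is conjunction.
If word 4 were preposition, no tagging could satisfy rule 3; so word 4 is conjunction.
That leaves exactly one tagging: conjunction conjunction conjunction conjunction preposition preposition adverb adverb preposition adverb.
Verifying each rule — rule 1 holds; rule 2 holds; rule 3 holds; rule 4 holds.

conjunction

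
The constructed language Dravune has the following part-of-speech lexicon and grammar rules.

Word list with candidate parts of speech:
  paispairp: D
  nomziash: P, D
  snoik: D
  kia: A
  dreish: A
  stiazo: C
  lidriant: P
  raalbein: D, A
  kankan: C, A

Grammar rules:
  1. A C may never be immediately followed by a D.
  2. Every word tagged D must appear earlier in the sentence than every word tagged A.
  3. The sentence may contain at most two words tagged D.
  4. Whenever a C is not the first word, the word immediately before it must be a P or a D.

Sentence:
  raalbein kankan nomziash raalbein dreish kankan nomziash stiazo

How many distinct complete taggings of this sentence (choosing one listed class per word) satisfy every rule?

Candidates per position — 1:raalbein {D,A}; 2:kankan {C,A}; 3:nomziash {P,D}; 4:raalbein {D,A}; 5:dreish {A}; 6:kankan {C,A}; 7:nomziash {P,D}; 8:stiazo {C}.
There are 64 candidate sequences in total.
The sequences that satisfy every rule: D C P D A A P C; D C P A A A P C; D A P A A A P C; A A P A A A P C.
Count = 4.

4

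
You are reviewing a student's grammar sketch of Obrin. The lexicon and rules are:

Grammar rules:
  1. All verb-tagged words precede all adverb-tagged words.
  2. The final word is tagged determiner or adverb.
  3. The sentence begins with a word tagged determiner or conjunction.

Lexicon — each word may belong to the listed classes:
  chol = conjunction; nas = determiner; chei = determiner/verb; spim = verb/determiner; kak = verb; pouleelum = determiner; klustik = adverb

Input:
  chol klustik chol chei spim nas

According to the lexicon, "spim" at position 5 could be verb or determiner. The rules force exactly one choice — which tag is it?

Candidates per position — 1:chol {conjunction}; 2:klustik {adverb}; 3:chol {conjunction}; 4:chei {determiner,verb}; 5:spim {verb,determiner}; 6:nas {determiner}.
If word 4 were verb, no tagging could satisfy rule 1; so word 4 is determiner.
If word 5 were verb, no tagging could satisfy rule 1; so word 5 is determiner.
The unique satisfying tagging is: conjunction adverb conjunction determiner determiner determiner.
Rule-by-rule: rule 1 satisfied; rule 2 satisfied; rule 3 satisfied.

determiner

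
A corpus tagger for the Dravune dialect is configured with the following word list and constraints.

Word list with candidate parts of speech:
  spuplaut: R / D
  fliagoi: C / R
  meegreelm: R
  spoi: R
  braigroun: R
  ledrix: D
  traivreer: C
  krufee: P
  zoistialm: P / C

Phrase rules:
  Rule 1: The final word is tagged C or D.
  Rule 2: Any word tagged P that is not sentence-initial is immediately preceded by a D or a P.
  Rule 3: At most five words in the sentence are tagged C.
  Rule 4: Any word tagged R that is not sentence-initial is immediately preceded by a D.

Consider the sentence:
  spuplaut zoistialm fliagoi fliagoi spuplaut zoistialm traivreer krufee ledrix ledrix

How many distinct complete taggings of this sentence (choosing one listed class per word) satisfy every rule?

0

Candidates per position — 1:spuplaut {R,D}; 2:zoistialm {P,C}; 3:fliagoi {C,R}; 4:fliagoi {C,R}; 5:spuplaut {R,D}; 6:zoistialm {P,C}; 7:traivreer {C}; 8:krufee {P}; 9:ledrix {D}; 10:ledrix {D}.
There are 64 candidate sequences in total.
Rule 2 cannot be satisfied by any choice of tags from the lexicon.
So there is no consistent tagging.
Count = 0.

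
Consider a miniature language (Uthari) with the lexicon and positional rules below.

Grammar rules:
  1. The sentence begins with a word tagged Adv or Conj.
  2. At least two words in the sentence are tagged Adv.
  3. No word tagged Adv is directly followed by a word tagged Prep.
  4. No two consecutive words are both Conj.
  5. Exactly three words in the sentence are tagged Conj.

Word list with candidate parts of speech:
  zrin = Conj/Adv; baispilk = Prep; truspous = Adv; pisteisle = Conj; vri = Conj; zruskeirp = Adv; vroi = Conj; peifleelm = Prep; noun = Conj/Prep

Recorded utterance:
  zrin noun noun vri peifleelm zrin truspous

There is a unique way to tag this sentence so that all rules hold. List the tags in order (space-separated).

Candidates per position — 1:zrin {Conj,Adv}; 2:noun {Conj,Prep}; 3:noun {Conj,Prep}; 4:vri {Conj}; 5:peifleelm {Prep}; 6:zrin {Conj,Adv}; 7:truspous {Adv}.
If word 3 were Conj, no tagging could satisfy rule 4; so word 3 is Prep.
The remaining ambiguous positions (1, 2, 6) are resolved jointly — only one combination satisfies every rule.
The unique satisfying tagging is: Adv Conj Prep Conj Prep Conj Adv.
Checking: rule 1 ✓; rule 2 ✓; rule 3 ✓; rule 4 ✓; rule 5 ✓.

Adv Conj Prep Conj Prep Conj Adv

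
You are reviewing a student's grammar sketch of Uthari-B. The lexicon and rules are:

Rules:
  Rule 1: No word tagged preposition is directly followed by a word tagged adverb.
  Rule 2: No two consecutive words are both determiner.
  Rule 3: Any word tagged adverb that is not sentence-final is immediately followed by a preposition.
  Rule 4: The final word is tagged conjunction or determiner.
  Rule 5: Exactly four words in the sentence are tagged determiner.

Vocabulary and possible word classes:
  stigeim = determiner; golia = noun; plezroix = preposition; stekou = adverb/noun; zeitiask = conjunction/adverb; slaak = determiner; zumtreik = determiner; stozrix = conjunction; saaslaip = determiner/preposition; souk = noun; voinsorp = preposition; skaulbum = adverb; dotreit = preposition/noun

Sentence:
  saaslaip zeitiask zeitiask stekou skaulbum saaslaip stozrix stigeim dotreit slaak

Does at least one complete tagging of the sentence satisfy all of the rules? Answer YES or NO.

NO

Candidates per position — 1:saaslaip {determiner,preposition}; 2:zeitiask {conjunction,adverb}; 3:zeitiask {conjunction,adverb}; 4:stekou {adverb,noun}; 5:skaulbum {adverb}; 6:saaslaip {determiner,preposition}; 7:stozrix {conjunction}; 8:stigeim {determiner}; 9:dotreit {preposition,noun}; 10:slaak {determiner}.
Every candidate sequence violates at least one rule; no consistent tagging exists.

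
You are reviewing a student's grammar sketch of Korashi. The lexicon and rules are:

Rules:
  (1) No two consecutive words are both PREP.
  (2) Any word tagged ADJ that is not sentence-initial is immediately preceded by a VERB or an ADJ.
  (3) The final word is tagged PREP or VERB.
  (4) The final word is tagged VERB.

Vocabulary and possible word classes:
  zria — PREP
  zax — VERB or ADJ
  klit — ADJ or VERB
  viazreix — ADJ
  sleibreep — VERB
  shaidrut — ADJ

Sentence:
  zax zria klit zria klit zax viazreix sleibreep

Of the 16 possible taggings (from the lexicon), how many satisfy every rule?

4

Candidates per position — 1:zax {VERB,ADJ}; 2:zria {PREP}; 3:klit {ADJ,VERB}; 4:zria {PREP}; 5:klit {ADJ,VERB}; 6:zax {VERB,ADJ}; 7:viazreix {ADJ}; 8:sleibreep {VERB}.
There are 16 candidate sequences in total.
The sequences that satisfy every rule: VERB PREP VERB PREP VERB VERB ADJ VERB; VERB PREP VERB PREP VERB ADJ ADJ VERB; ADJ PREP VERB PREP VERB VERB ADJ VERB; ADJ PREP VERB PREP VERB ADJ ADJ VERB.
Count = 4.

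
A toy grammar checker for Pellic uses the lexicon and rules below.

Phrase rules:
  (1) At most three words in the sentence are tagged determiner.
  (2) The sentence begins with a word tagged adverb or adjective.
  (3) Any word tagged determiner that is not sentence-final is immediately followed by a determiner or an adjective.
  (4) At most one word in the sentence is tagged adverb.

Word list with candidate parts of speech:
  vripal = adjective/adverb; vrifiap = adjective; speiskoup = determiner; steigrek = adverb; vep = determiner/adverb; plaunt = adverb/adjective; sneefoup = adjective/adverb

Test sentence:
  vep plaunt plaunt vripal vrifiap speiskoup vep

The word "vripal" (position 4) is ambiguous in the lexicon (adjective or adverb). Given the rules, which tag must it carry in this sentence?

Candidates per position — 1:vep {determiner,adverb}; 2:plaunt {adverb,adjective}; 3:plaunt {adverb,adjective}; 4:vripal {adjective,adverb}; 5:vrifiap {adjective}; 6:speiskoup {determiner}; 7:vep {determiner,adverb}.
Word 1 cannot be determiner — rule 2 would then fail for every completion. It is adverb.
Word 2 cannot be adverb — rule 4 would then fail for every completion. It is adjective.
Word 3 cannot be adverb — rule 4 would then fail for every completion. It is adjective.
Word 4 cannot be adverb — rule 4 would then fail for every completion. It is adjective.
Word 7 cannot be adverb — rule 3 would then fail for every completion. It is determiner.
The unique satisfying tagging is: adverb adjective adjective adjective adjective determiner determiner.
Checking: rule 1 ✓; rule 2 ✓; rule 3 ✓; rule 4 ✓.

adjective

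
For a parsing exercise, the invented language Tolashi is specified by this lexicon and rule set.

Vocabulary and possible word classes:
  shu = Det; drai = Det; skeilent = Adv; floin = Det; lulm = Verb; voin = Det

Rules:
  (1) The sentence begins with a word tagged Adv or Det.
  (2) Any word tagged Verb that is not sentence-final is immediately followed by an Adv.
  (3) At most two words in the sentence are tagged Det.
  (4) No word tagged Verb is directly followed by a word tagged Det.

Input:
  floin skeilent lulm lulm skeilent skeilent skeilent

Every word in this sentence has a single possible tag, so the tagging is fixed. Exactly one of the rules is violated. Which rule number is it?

Fixed tagging: Det Adv Verb Verb Adv Adv Adv.
Applying the rules: R1 ✓, R2 ✗, R3 ✓, R4 ✓.
Only rule 2 fails.

2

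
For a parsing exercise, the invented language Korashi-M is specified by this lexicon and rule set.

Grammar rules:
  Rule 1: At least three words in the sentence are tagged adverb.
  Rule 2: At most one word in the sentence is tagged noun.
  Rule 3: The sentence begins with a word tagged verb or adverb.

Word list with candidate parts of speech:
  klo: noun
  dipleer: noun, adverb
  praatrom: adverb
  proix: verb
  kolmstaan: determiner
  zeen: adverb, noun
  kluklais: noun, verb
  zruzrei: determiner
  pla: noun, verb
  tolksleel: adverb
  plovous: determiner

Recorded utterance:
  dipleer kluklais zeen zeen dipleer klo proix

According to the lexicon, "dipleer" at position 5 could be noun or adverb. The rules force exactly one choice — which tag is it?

adverb

Candidates per position — 1:dipleer {noun,adverb}; 2:kluklais {noun,verb}; 3:zeen {adverb,noun}; 4:zeen {adverb,noun}; 5:dipleer {noun,adverb}; 6:klo {noun}; 7:proix {verb}.
Position 1: tagging it noun would leave rule 2 unsatisfiable, so it must be adverb.
Position 2: tagging it noun would leave rule 2 unsatisfiable, so it must be verb.
Position 3: tagging it noun would leave rule 2 unsatisfiable, so it must be adverb.
Position 4: tagging it noun would leave rule 2 unsatisfiable, so it must be adverb.
Position 5: tagging it noun would leave rule 2 unsatisfiable, so it must be adverb.
That leaves exactly one tagging: adverb verb adverb adverb adverb noun verb.
Checking: rule 1 holds; rule 2 holds; rule 3 holds.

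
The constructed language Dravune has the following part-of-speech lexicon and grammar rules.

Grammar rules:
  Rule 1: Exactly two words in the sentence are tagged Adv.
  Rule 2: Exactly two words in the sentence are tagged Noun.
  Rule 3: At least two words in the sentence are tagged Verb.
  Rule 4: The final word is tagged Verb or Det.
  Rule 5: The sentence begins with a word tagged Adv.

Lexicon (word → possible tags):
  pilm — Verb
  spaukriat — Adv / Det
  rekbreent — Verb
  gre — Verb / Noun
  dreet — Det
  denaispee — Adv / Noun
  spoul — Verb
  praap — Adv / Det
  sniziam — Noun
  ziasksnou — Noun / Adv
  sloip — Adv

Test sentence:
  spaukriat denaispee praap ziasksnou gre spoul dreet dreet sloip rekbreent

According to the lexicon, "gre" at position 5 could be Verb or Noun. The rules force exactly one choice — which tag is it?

Candidates per position — 1:spaukriat {Adv,Det}; 2:denaispee {Adv,Noun}; 3:praap {Adv,Det}; 4:ziasksnou {Noun,Adv}; 5:gre {Verb,Noun}; 6:spoul {Verb}; 7:dreet {Det}; 8:dreet {Det}; 9:sloip {Adv}; 10:rekbreent {Verb}.
Word 1 cannot be Det — rule 5 would then fail for every completion. It is Adv.
Word 2 cannot be Adv — rule 1 would then fail for every completion. It is Noun.
Word 3 cannot be Adv — rule 1 would then fail for every completion. It is Det.
Word 4 cannot be Adv — rule 1 would then fail for every completion. It is Noun.
Word 5 cannot be Noun — rule 2 would then fail for every completion. It is Verb.
The only consistent sequence is: Adv Noun Det Noun Verb Verb Det Det Adv Verb.
Checking: rule 1 satisfied; rule 2 satisfied; rule 3 satisfied; rule 4 satisfied; rule 5 satisfied.

Verb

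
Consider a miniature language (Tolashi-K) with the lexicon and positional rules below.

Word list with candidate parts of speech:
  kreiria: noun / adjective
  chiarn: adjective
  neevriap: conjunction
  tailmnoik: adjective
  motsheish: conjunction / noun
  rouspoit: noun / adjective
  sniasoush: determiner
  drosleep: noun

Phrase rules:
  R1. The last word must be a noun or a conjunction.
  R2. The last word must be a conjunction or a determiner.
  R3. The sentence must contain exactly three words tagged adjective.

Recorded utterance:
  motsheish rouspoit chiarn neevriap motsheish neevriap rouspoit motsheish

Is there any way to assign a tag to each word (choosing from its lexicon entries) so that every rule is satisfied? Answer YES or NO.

YES

Candidates per position — 1:motsheish {conjunction,noun}; 2:rouspoit {noun,adjective}; 3:chiarn {adjective}; 4:neevriap {conjunction}; 5:motsheish {conjunction,noun}; 6:neevriap {conjunction}; 7:rouspoit {noun,adjective}; 8:motsheish {conjunction,noun}.
One satisfying assignment: conjunction adjective adjective conjunction conjunction conjunction adjective conjunction.
Verifying each rule — rule 1 satisfied; rule 2 satisfied; rule 3 satisfied.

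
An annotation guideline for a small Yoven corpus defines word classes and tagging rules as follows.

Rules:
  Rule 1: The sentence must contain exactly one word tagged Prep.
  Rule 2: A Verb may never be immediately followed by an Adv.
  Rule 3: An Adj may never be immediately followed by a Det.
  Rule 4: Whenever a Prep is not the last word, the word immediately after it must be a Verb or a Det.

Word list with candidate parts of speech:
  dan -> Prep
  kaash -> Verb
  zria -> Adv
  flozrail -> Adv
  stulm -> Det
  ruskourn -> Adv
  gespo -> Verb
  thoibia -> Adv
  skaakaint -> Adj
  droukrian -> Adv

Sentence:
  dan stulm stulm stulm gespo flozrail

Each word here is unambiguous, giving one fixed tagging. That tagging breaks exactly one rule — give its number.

2

Fixed tagging: Prep Det Det Det Verb Adv.
Checking each rule: R1 ✓, R2 ✗, R3 ✓, R4 ✓.
Only rule 2 fails.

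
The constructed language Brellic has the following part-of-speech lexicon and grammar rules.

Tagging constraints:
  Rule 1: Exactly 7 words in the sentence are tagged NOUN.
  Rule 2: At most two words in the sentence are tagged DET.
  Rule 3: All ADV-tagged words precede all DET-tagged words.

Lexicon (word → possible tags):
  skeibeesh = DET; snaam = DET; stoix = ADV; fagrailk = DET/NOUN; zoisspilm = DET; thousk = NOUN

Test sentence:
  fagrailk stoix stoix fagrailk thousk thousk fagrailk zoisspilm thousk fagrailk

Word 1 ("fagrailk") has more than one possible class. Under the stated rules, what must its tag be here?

NOUN

Candidates per position — 1:fagrailk {DET,NOUN}; 2:stoix {ADV}; 3:stoix {ADV}; 4:fagrailk {DET,NOUN}; 5:thousk {NOUN}; 6:thousk {NOUN}; 7:fagrailk {DET,NOUN}; 8:zoisspilm {DET}; 9:thousk {NOUN}; 10:fagrailk {DET,NOUN}.
If word 1 were DET, no tagging could satisfy rule 1; so word 1 is NOUN.
If word 4 were DET, no tagging could satisfy rule 1; so word 4 is NOUN.
If word 7 were DET, no tagging could satisfy rule 1; so word 7 is NOUN.
If word 10 were DET, no tagging could satisfy rule 1; so word 10 is NOUN.
So the tagging must be: NOUN ADV ADV NOUN NOUN NOUN NOUN DET NOUN NOUN.
Verifying each rule — rule 1 holds; rule 2 holds; rule 3 holds.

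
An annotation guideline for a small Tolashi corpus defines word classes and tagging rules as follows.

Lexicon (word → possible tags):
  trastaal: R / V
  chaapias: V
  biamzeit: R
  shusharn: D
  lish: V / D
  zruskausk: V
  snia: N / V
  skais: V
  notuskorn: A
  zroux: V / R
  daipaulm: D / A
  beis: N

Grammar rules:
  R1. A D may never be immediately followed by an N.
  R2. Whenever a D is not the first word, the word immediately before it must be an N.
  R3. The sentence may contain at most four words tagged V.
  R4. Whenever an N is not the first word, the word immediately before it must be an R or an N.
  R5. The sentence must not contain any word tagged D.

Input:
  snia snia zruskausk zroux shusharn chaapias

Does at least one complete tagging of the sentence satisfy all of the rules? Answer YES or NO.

NO

Candidates per position — 1:snia {N,V}; 2:snia {N,V}; 3:zruskausk {V}; 4:zroux {V,R}; 5:shusharn {D}; 6:chaapias {V}.
Rule 2 cannot be satisfied by any choice of tags from the lexicon.
So there is no consistent tagging.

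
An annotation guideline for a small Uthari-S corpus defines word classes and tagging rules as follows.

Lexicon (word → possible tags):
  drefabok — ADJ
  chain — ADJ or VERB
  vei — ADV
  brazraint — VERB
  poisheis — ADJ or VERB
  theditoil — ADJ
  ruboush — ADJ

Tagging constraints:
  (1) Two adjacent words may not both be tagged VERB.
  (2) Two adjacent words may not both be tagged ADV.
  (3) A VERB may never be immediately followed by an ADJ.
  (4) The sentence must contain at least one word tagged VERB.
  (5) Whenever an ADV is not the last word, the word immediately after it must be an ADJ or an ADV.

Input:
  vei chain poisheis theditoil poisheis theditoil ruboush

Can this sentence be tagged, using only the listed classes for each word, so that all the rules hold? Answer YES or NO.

NO

Candidates per position — 1:vei {ADV}; 2:chain {ADJ,VERB}; 3:poisheis {ADJ,VERB}; 4:theditoil {ADJ}; 5:poisheis {ADJ,VERB}; 6:theditoil {ADJ}; 7:ruboush {ADJ}.
Every candidate sequence violates at least one rule; no consistent tagging exists.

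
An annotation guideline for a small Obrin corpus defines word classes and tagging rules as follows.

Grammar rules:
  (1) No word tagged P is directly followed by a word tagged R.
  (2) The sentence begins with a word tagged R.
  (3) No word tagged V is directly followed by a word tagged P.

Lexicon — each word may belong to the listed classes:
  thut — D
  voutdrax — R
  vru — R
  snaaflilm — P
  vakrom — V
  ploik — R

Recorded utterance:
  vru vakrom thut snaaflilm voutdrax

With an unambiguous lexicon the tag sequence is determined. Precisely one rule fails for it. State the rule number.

Fixed tagging: R V D P R.
Applying the rules: R1 fails, R2 ok, R3 ok.
Only rule 1 fails.

1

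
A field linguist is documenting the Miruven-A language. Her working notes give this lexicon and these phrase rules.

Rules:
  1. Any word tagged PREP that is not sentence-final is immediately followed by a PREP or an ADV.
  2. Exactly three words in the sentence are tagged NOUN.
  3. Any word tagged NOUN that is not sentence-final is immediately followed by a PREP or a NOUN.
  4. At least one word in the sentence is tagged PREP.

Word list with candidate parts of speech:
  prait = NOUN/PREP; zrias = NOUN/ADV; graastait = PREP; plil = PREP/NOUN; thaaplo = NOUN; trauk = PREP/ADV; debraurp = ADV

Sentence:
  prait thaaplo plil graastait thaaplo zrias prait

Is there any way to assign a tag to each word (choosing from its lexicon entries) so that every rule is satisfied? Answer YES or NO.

NO

Candidates per position — 1:prait {NOUN,PREP}; 2:thaaplo {NOUN}; 3:plil {PREP,NOUN}; 4:graastait {PREP}; 5:thaaplo {NOUN}; 6:zrias {NOUN,ADV}; 7:prait {NOUN,PREP}.
Rule 1 cannot be satisfied by any choice of tags from the lexicon.
So there is no consistent tagging.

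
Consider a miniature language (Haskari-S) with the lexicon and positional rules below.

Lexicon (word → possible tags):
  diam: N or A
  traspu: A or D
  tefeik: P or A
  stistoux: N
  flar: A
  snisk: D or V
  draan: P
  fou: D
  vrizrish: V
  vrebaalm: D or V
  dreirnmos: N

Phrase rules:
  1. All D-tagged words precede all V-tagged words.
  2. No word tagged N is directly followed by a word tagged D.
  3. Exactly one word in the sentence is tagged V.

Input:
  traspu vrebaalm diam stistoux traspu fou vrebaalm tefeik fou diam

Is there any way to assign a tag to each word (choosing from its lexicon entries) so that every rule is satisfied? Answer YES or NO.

Candidates per position — 1:traspu {A,D}; 2:vrebaalm {D,V}; 3:diam {N,A}; 4:stistoux {N}; 5:traspu {A,D}; 6:fou {D}; 7:vrebaalm {D,V}; 8:tefeik {P,A}; 9:fou {D}; 10:diam {N,A}.
Every candidate sequence violates at least one rule; no consistent tagging exists.

NO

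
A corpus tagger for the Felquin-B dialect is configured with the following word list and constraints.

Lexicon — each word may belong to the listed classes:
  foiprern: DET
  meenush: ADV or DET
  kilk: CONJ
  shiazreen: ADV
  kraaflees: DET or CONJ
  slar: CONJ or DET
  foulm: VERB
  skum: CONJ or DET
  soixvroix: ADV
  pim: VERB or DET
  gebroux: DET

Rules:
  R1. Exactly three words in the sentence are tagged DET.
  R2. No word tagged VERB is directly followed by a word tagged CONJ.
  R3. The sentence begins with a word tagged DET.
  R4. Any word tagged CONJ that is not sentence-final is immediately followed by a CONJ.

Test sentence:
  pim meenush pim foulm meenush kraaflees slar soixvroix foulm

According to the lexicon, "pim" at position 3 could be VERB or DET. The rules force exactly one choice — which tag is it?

Candidates per position — 1:pim {VERB,DET}; 2:meenush {ADV,DET}; 3:pim {VERB,DET}; 4:foulm {VERB}; 5:meenush {ADV,DET}; 6:kraaflees {DET,CONJ}; 7:slar {CONJ,DET}; 8:soixvroix {ADV}; 9:foulm {VERB}.
Word 1 cannot be VERB — rule 3 would then fail for every completion. It is DET.
Word 6 cannot be CONJ — rule 4 would then fail for every completion. It is DET.
Word 7 cannot be CONJ — rule 4 would then fail for every completion. It is DET.
Word 2 cannot be DET — rule 1 would then fail for every completion. It is ADV.
Word 3 cannot be DET — rule 1 would then fail for every completion. It is VERB.
Word 5 cannot be DET — rule 1 would then fail for every completion. It is ADV.
The unique satisfying tagging is: DET ADV VERB VERB ADV DET DET ADV VERB.
Rule-by-rule: rule 1 holds; rule 2 holds; rule 3 holds; rule 4 holds.

VERB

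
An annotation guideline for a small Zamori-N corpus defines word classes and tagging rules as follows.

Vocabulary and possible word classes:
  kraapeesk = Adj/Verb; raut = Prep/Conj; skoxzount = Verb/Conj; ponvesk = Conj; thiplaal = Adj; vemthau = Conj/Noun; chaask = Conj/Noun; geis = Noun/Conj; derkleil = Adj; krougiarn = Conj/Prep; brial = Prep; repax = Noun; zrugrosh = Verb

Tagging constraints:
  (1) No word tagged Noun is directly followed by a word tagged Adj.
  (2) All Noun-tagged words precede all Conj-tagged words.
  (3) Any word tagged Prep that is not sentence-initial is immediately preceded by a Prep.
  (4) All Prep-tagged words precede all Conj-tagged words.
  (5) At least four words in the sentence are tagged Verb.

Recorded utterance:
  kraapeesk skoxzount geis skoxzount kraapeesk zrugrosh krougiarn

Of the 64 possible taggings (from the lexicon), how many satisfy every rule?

9

Candidates per position — 1:kraapeesk {Adj,Verb}; 2:skoxzount {Verb,Conj}; 3:geis {Noun,Conj}; 4:skoxzount {Verb,Conj}; 5:kraapeesk {Adj,Verb}; 6:zrugrosh {Verb}; 7:krougiarn {Conj,Prep}.
There are 64 candidate sequences in total.
Checking each against the rules leaves 9 sequences.
Count = 9.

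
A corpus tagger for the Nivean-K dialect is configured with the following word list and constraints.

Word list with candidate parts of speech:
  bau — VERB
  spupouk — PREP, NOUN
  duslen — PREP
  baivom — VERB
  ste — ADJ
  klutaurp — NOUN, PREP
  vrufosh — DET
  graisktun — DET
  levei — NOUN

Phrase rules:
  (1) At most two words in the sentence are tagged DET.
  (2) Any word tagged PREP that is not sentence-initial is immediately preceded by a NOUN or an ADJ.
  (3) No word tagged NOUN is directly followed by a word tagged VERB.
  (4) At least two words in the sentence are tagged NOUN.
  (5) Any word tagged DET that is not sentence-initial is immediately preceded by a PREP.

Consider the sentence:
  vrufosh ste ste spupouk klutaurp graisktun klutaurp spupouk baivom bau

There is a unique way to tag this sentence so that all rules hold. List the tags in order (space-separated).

Candidates per position — 1:vrufosh {DET}; 2:ste {ADJ}; 3:ste {ADJ}; 4:spupouk {PREP,NOUN}; 5:klutaurp {NOUN,PREP}; 6:graisktun {DET}; 7:klutaurp {NOUN,PREP}; 8:spupouk {PREP,NOUN}; 9:baivom {VERB}; 10:bau {VERB}.
Word 5 cannot be NOUN — rule 5 would then fail for every completion. It is PREP.
Word 7 cannot be PREP — rule 2 would then fail for every completion. It is NOUN.
Word 8 cannot be NOUN — rule 3 would then fail for every completion. It is PREP.
Word 4 cannot be PREP — rule 2 would then fail for every completion. It is NOUN.
So the tagging must be: DET ADJ ADJ NOUN PREP DET NOUN PREP VERB VERB.
Rule-by-rule: rule 1 ✓; rule 2 ✓; rule 3 ✓; rule 4 ✓; rule 5 ✓.

DET ADJ ADJ NOUN PREP DET NOUN PREP VERB VERB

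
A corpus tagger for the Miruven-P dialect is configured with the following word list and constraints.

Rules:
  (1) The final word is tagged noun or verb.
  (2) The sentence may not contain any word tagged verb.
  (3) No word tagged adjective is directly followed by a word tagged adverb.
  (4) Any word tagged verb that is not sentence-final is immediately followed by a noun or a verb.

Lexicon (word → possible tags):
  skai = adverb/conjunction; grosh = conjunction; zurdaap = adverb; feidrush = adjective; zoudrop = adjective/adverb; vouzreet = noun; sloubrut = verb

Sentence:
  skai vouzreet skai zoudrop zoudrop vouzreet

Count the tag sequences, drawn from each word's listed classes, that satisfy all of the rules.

Candidates per position — 1:skai {adverb,conjunction}; 2:vouzreet {noun}; 3:skai {adverb,conjunction}; 4:zoudrop {adjective,adverb}; 5:zoudrop {adjective,adverb}; 6:vouzreet {noun}.
There are 16 candidate sequences in total.
Checking each against the rules leaves 12 sequences.
Count = 12.

12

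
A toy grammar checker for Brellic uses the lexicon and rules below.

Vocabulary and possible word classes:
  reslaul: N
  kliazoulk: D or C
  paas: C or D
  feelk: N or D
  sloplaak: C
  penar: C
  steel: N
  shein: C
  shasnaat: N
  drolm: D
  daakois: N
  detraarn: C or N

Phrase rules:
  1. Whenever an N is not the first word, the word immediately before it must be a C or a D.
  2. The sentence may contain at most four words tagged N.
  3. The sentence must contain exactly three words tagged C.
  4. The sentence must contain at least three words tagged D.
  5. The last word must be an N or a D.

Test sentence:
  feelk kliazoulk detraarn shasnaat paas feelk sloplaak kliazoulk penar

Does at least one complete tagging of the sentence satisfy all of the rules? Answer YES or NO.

Candidates per position — 1:feelk {N,D}; 2:kliazoulk {D,C}; 3:detraarn {C,N}; 4:shasnaat {N}; 5:paas {C,D}; 6:feelk {N,D}; 7:sloplaak {C}; 8:kliazoulk {D,C}; 9:penar {C}.
Rule 5 cannot be satisfied by any choice of tags from the lexicon.
So there is no consistent tagging.

NO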